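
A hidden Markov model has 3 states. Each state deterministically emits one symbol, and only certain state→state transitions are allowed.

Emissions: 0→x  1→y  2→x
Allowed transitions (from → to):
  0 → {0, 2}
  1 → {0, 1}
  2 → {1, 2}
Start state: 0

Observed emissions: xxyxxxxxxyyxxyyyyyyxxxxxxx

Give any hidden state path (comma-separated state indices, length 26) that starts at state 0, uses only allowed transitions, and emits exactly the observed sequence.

  [0] x  {0,2}  => 0  start
  [1] x  {0,2}  => 2  0->2 ok
  [2] y  {1}  => 1  2->1 ok
  [3] x  {0,2}  => 0  1->0 ok
  [4] x  {0,2}  => 0  0->0 ok
  [5] x  {0,2}  => 0  0->0 ok
  [6] x  {0,2}  => 0  0->0 ok
  [7] x  {0,2}  => 2  0->2 ok
  [8] x  {0,2}  => 2  2->2 ok
  [9] y  {1}  => 1  2->1 ok
  [10] y  {1}  => 1  1->1 ok
  [11] x  {0,2}  => 0  1->0 ok
  [12] x  {0,2}  => 2  0->2 ok
  [13] y  {1}  => 1  2->1 ok
  [14] y  {1}  => 1  1->1 ok
  [15] y  {1}  => 1  1->1 ok
  [16] y  {1}  => 1  1->1 ok
  [17] y  {1}  => 1  1->1 ok
  [18] y  {1}  => 1  1->1 ok
  [19] x  {0,2}  => 0  1->0 ok
  [20] x  {0,2}  => 0  0->0 ok
  [21] x  {0,2}  => 0  0->0 ok
  [22] x  {0,2}  => 0  0->0 ok
  [23] x  {0,2}  => 0  0->0 ok
  [24] x  {0,2}  => 0  0->0 ok
  [25] x  {0,2}  => 2  0->2 ok

0,2,1,0,0,0,0,2,2,1,1,0,2,1,1,1,1,1,1,0,0,0,0,0,0,2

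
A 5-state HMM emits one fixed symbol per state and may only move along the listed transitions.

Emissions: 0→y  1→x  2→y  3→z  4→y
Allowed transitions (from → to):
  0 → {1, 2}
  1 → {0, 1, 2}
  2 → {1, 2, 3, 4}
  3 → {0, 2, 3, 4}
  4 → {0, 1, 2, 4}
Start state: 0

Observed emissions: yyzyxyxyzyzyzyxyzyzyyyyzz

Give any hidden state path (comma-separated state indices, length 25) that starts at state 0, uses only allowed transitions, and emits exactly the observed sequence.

  0: obs=y cand={0,2,4} pick 0 [start]
  1: obs=y cand={0,2,4} pick 2 [0->2 ok]
  2: obs=z cand={3} pick 3 [2->3 ok]
  3: obs=y cand={0,2,4} pick 0 [3->0 ok]
  4: obs=x cand={1} pick 1 [0->1 ok]
  5: obs=y cand={0,2,4} pick 2 [1->2 ok]
  6: obs=x cand={1} pick 1 [2->1 ok]
  7: obs=y cand={0,2,4} pick 2 [1->2 ok]
  8: obs=z cand={3} pick 3 [2->3 ok]
  9: obs=y cand={0,2,4} pick 2 [3->2 ok]
  10: obs=z cand={3} pick 3 [2->3 ok]
  11: obs=y cand={0,2,4} pick 2 [3->2 ok]
  12: obs=z cand={3} pick 3 [2->3 ok]
  13: obs=y cand={0,2,4} pick 0 [3->0 ok]
  14: obs=x cand={1} pick 1 [0->1 ok]
  15: obs=y cand={0,2,4} pick 2 [1->2 ok]
  16: obs=z cand={3} pick 3 [2->3 ok]
  17: obs=y cand={0,2,4} pick 2 [3->2 ok]
  18: obs=z cand={3} pick 3 [2->3 ok]
  19: obs=y cand={0,2,4} pick 0 [3->0 ok]
  20: obs=y cand={0,2,4} pick 2 [0->2 ok]
  21: obs=y cand={0,2,4} pick 4 [2->4 ok]
  22: obs=y cand={0,2,4} pick 2 [4->2 ok]
  23: obs=z cand={3} pick 3 [2->3 ok]
  24: obs=z cand={3} pick 3 [3->3 ok]

0,2,3,0,1,2,1,2,3,2,3,2,3,0,1,2,3,2,3,0,2,4,2,3,3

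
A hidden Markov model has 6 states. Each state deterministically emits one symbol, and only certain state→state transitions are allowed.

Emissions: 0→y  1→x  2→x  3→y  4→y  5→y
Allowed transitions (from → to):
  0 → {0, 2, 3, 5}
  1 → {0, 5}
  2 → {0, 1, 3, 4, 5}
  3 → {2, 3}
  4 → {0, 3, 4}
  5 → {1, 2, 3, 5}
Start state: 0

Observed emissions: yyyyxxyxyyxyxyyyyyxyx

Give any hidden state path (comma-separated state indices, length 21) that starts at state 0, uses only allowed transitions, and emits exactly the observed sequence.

0,0,0,3,2,1,5,1,0,5,1,5,2,4,3,3,3,3,2,5,2

  pos 0: y in {0,3,4,5}, choose 0; start
  pos 1: y in {0,3,4,5}, choose 0; 0->0 ok
  pos 2: y in {0,3,4,5}, choose 0; 0->0 ok
  pos 3: y in {0,3,4,5}, choose 3; 0->3 ok
  pos 4: x in {1,2}, choose 2; 3->2 ok
  pos 5: x in {1,2}, choose 1; 2->1 ok
  pos 6: y in {0,3,4,5}, choose 5; 1->5 ok
  pos 7: x in {1,2}, choose 1; 5->1 ok
  pos 8: y in {0,3,4,5}, choose 0; 1->0 ok
  pos 9: y in {0,3,4,5}, choose 5; 0->5 ok
  pos 10: x in {1,2}, choose 1; 5->1 ok
  pos 11: y in {0,3,4,5}, choose 5; 1->5 ok
  pos 12: x in {1,2}, choose 2; 5->2 ok
  pos 13: y in {0,3,4,5}, choose 4; 2->4 ok
  pos 14: y in {0,3,4,5}, choose 3; 4->3 ok
  pos 15: y in {0,3,4,5}, choose 3; 3->3 ok
  pos 16: y in {0,3,4,5}, choose 3; 3->3 ok
  pos 17: y in {0,3,4,5}, choose 3; 3->3 ok
  pos 18: x in {1,2}, choose 2; 3->2 ok
  pos 19: y in {0,3,4,5}, choose 5; 2->5 ok
  pos 20: x in {1,2}, choose 2; 5->2 ok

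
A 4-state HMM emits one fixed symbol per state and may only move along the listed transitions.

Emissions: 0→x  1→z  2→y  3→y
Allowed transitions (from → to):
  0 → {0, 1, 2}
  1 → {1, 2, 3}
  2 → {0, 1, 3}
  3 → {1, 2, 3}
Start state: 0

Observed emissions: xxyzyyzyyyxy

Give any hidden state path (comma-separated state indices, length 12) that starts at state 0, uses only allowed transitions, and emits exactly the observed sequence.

  pos 0: x in {0}, choose 0; start
  pos 1: x in {0}, choose 0; 0->0 ok
  pos 2: y in {2,3}, choose 2; 0->2 ok
  pos 3: z in {1}, choose 1; 2->1 ok
  pos 4: y in {2,3}, choose 3; 1->3 ok
  pos 5: y in {2,3}, choose 3; 3->3 ok
  pos 6: z in {1}, choose 1; 3->1 ok
  pos 7: y in {2,3}, choose 2; 1->2 ok
  pos 8: y in {2,3}, choose 3; 2->3 ok
  pos 9: y in {2,3}, choose 2; 3->2 ok
  pos 10: x in {0}, choose 0; 2->0 ok
  pos 11: y in {2,3}, choose 2; 0->2 ok

0,0,2,1,3,3,1,2,3,2,0,2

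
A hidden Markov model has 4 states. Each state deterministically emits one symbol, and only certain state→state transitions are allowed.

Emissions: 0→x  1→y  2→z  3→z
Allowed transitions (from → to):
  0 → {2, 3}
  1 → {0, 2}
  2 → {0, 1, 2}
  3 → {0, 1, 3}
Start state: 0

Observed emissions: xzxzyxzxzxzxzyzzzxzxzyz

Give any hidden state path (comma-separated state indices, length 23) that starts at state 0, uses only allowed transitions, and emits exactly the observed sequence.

  pos 0: x in {0}, choose 0; start
  pos 1: z in {2,3}, choose 2; 0->2 ok
  pos 2: x in {0}, choose 0; 2->0 ok
  pos 3: z in {2,3}, choose 3; 0->3 ok
  pos 4: y in {1}, choose 1; 3->1 ok
  pos 5: x in {0}, choose 0; 1->0 ok
  pos 6: z in {2,3}, choose 3; 0->3 ok
  pos 7: x in {0}, choose 0; 3->0 ok
  pos 8: z in {2,3}, choose 3; 0->3 ok
  pos 9: x in {0}, choose 0; 3->0 ok
  pos 10: z in {2,3}, choose 2; 0->2 ok
  pos 11: x in {0}, choose 0; 2->0 ok
  pos 12: z in {2,3}, choose 3; 0->3 ok
  pos 13: y in {1}, choose 1; 3->1 ok
  pos 14: z in {2,3}, choose 2; 1->2 ok
  pos 15: z in {2,3}, choose 2; 2->2 ok
  pos 16: z in {2,3}, choose 2; 2->2 ok
  pos 17: x in {0}, choose 0; 2->0 ok
  pos 18: z in {2,3}, choose 2; 0->2 ok
  pos 19: x in {0}, choose 0; 2->0 ok
  pos 20: z in {2,3}, choose 3; 0->3 ok
  pos 21: y in {1}, choose 1; 3->1 ok
  pos 22: z in {2,3}, choose 2; 1->2 ok

0,2,0,3,1,0,3,0,3,0,2,0,3,1,2,2,2,0,2,0,3,1,2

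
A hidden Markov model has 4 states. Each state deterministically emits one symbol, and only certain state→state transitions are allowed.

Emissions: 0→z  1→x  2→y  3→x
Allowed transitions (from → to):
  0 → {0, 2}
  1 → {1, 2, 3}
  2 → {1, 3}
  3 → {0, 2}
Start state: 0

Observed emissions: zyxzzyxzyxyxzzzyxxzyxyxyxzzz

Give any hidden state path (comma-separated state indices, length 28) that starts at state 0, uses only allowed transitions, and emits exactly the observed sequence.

0,2,3,0,0,2,3,0,2,3,2,3,0,0,0,2,1,3,0,2,3,2,1,2,3,0,0,0

  t0 'z' -> {0}, take 0 (start)
  t1 'y' -> {2}, take 2 (0->2 ok)
  t2 'x' -> {1,3}, take 3 (2->3 ok)
  t3 'z' -> {0}, take 0 (3->0 ok)
  t4 'z' -> {0}, take 0 (0->0 ok)
  t5 'y' -> {2}, take 2 (0->2 ok)
  t6 'x' -> {1,3}, take 3 (2->3 ok)
  t7 'z' -> {0}, take 0 (3->0 ok)
  t8 'y' -> {2}, take 2 (0->2 ok)
  t9 'x' -> {1,3}, take 3 (2->3 ok)
  t10 'y' -> {2}, take 2 (3->2 ok)
  t11 'x' -> {1,3}, take 3 (2->3 ok)
  t12 'z' -> {0}, take 0 (3->0 ok)
  t13 'z' -> {0}, take 0 (0->0 ok)
  t14 'z' -> {0}, take 0 (0->0 ok)
  t15 'y' -> {2}, take 2 (0->2 ok)
  t16 'x' -> {1,3}, take 1 (2->1 ok)
  t17 'x' -> {1,3}, take 3 (1->3 ok)
  t18 'z' -> {0}, take 0 (3->0 ok)
  t19 'y' -> {2}, take 2 (0->2 ok)
  t20 'x' -> {1,3}, take 3 (2->3 ok)
  t21 'y' -> {2}, take 2 (3->2 ok)
  t22 'x' -> {1,3}, take 1 (2->1 ok)
  t23 'y' -> {2}, take 2 (1->2 ok)
  t24 'x' -> {1,3}, take 3 (2->3 ok)
  t25 'z' -> {0}, take 0 (3->0 ok)
  t26 'z' -> {0}, take 0 (0->0 ok)
  t27 'z' -> {0}, take 0 (0->0 ok)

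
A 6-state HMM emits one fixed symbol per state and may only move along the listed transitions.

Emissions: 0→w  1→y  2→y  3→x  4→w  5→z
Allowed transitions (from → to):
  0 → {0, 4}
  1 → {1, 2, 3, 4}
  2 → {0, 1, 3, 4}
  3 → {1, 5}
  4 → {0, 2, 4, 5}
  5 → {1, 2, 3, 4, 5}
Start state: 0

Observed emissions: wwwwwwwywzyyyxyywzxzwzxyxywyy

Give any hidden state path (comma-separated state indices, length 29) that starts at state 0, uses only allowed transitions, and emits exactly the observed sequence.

0,0,0,4,0,4,4,2,4,5,2,1,1,3,1,2,4,5,3,5,4,5,3,1,3,1,4,2,1

  0: obs=w cand={0,4} pick 0 [start]
  1: obs=w cand={0,4} pick 0 [0->0 ok]
  2: obs=w cand={0,4} pick 0 [0->0 ok]
  3: obs=w cand={0,4} pick 4 [0->4 ok]
  4: obs=w cand={0,4} pick 0 [4->0 ok]
  5: obs=w cand={0,4} pick 4 [0->4 ok]
  6: obs=w cand={0,4} pick 4 [4->4 ok]
  7: obs=y cand={1,2} pick 2 [4->2 ok]
  8: obs=w cand={0,4} pick 4 [2->4 ok]
  9: obs=z cand={5} pick 5 [4->5 ok]
  10: obs=y cand={1,2} pick 2 [5->2 ok]
  11: obs=y cand={1,2} pick 1 [2->1 ok]
  12: obs=y cand={1,2} pick 1 [1->1 ok]
  13: obs=x cand={3} pick 3 [1->3 ok]
  14: obs=y cand={1,2} pick 1 [3->1 ok]
  15: obs=y cand={1,2} pick 2 [1->2 ok]
  16: obs=w cand={0,4} pick 4 [2->4 ok]
  17: obs=z cand={5} pick 5 [4->5 ok]
  18: obs=x cand={3} pick 3 [5->3 ok]
  19: obs=z cand={5} pick 5 [3->5 ok]
  20: obs=w cand={0,4} pick 4 [5->4 ok]
  21: obs=z cand={5} pick 5 [4->5 ok]
  22: obs=x cand={3} pick 3 [5->3 ok]
  23: obs=y cand={1,2} pick 1 [3->1 ok]
  24: obs=x cand={3} pick 3 [1->3 ok]
  25: obs=y cand={1,2} pick 1 [3->1 ok]
  26: obs=w cand={0,4} pick 4 [1->4 ok]
  27: obs=y cand={1,2} pick 2 [4->2 ok]
  28: obs=y cand={1,2} pick 1 [2->1 ok]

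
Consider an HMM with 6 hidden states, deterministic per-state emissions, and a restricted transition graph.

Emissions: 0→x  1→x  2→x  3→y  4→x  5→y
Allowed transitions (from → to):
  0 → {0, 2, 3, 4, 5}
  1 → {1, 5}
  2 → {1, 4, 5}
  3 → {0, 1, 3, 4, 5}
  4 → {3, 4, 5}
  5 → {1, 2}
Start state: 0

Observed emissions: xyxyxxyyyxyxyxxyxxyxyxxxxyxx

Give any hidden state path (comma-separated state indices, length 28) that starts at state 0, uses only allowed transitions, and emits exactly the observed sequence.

  [0] x  {0,1,2,4}  => 0  start
  [1] y  {3,5}  => 5  0->5 ok
  [2] x  {0,1,2,4}  => 1  5->1 ok
  [3] y  {3,5}  => 5  1->5 ok
  [4] x  {0,1,2,4}  => 2  5->2 ok
  [5] x  {0,1,2,4}  => 4  2->4 ok
  [6] y  {3,5}  => 3  4->3 ok
  [7] y  {3,5}  => 3  3->3 ok
  [8] y  {3,5}  => 5  3->5 ok
  [9] x  {0,1,2,4}  => 2  5->2 ok
  [10] y  {3,5}  => 5  2->5 ok
  [11] x  {0,1,2,4}  => 2  5->2 ok
  [12] y  {3,5}  => 5  2->5 ok
  [13] x  {0,1,2,4}  => 1  5->1 ok
  [14] x  {0,1,2,4}  => 1  1->1 ok
  [15] y  {3,5}  => 5  1->5 ok
  [16] x  {0,1,2,4}  => 1  5->1 ok
  [17] x  {0,1,2,4}  => 1  1->1 ok
  [18] y  {3,5}  => 5  1->5 ok
  [19] x  {0,1,2,4}  => 2  5->2 ok
  [20] y  {3,5}  => 5  2->5 ok
  [21] x  {0,1,2,4}  => 1  5->1 ok
  [22] x  {0,1,2,4}  => 1  1->1 ok
  [23] x  {0,1,2,4}  => 1  1->1 ok
  [24] x  {0,1,2,4}  => 1  1->1 ok
  [25] y  {3,5}  => 5  1->5 ok
  [26] x  {0,1,2,4}  => 2  5->2 ok
  [27] x  {0,1,2,4}  => 1  2->1 ok

0,5,1,5,2,4,3,3,5,2,5,2,5,1,1,5,1,1,5,2,5,1,1,1,1,5,2,1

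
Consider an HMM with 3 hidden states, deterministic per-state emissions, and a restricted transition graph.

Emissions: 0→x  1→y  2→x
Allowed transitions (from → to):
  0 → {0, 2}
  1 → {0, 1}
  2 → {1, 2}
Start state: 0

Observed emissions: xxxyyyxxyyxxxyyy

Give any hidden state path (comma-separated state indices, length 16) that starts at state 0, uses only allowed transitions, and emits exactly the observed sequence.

  0: obs=x cand={0,2} pick 0 [start]
  1: obs=x cand={0,2} pick 0 [0->0 ok]
  2: obs=x cand={0,2} pick 2 [0->2 ok]
  3: obs=y cand={1} pick 1 [2->1 ok]
  4: obs=y cand={1} pick 1 [1->1 ok]
  5: obs=y cand={1} pick 1 [1->1 ok]
  6: obs=x cand={0,2} pick 0 [1->0 ok]
  7: obs=x cand={0,2} pick 2 [0->2 ok]
  8: obs=y cand={1} pick 1 [2->1 ok]
  9: obs=y cand={1} pick 1 [1->1 ok]
  10: obs=x cand={0,2} pick 0 [1->0 ok]
  11: obs=x cand={0,2} pick 0 [0->0 ok]
  12: obs=x cand={0,2} pick 2 [0->2 ok]
  13: obs=y cand={1} pick 1 [2->1 ok]
  14: obs=y cand={1} pick 1 [1->1 ok]
  15: obs=y cand={1} pick 1 [1->1 ok]

0,0,2,1,1,1,0,2,1,1,0,0,2,1,1,1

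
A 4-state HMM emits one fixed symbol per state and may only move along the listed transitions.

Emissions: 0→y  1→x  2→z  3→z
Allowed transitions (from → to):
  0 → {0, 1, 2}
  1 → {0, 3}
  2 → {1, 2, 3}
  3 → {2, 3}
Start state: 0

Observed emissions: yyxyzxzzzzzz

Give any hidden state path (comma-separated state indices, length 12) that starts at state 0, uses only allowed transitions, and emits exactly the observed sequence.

  0: obs=y cand={0} pick 0 [start]
  1: obs=y cand={0} pick 0 [0->0 ok]
  2: obs=x cand={1} pick 1 [0->1 ok]
  3: obs=y cand={0} pick 0 [1->0 ok]
  4: obs=z cand={2,3} pick 2 [0->2 ok]
  5: obs=x cand={1} pick 1 [2->1 ok]
  6: obs=z cand={2,3} pick 3 [1->3 ok]
  7: obs=z cand={2,3} pick 3 [3->3 ok]
  8: obs=z cand={2,3} pick 3 [3->3 ok]
  9: obs=z cand={2,3} pick 3 [3->3 ok]
  10: obs=z cand={2,3} pick 2 [3->2 ok]
  11: obs=z cand={2,3} pick 3 [2->3 ok]

0,0,1,0,2,1,3,3,3,3,2,3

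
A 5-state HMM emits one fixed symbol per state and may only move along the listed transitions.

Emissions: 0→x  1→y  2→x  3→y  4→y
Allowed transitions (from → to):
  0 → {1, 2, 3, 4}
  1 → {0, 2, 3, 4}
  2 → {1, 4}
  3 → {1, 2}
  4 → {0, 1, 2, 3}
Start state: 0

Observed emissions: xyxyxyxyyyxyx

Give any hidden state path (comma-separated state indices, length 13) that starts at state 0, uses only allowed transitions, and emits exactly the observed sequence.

  pos 0: x in {0,2}, choose 0; start
  pos 1: y in {1,3,4}, choose 1; 0->1 ok
  pos 2: x in {0,2}, choose 0; 1->0 ok
  pos 3: y in {1,3,4}, choose 1; 0->1 ok
  pos 4: x in {0,2}, choose 0; 1->0 ok
  pos 5: y in {1,3,4}, choose 3; 0->3 ok
  pos 6: x in {0,2}, choose 2; 3->2 ok
  pos 7: y in {1,3,4}, choose 1; 2->1 ok
  pos 8: y in {1,3,4}, choose 3; 1->3 ok
  pos 9: y in {1,3,4}, choose 1; 3->1 ok
  pos 10: x in {0,2}, choose 2; 1->2 ok
  pos 11: y in {1,3,4}, choose 1; 2->1 ok
  pos 12: x in {0,2}, choose 2; 1->2 ok

0,1,0,1,0,3,2,1,3,1,2,1,2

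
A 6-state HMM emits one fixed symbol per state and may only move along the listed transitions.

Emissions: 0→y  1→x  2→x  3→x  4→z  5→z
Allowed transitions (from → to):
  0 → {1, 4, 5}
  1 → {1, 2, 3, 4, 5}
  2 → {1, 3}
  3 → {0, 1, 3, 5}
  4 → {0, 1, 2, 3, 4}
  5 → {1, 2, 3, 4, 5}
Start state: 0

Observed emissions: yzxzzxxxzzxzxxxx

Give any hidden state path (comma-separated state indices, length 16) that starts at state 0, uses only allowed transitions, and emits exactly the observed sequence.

0,4,3,5,4,1,3,3,5,5,3,5,2,1,1,1

  0: obs=y cand={0} pick 0 [start]
  1: obs=z cand={4,5} pick 4 [0->4 ok]
  2: obs=x cand={1,2,3} pick 3 [4->3 ok]
  3: obs=z cand={4,5} pick 5 [3->5 ok]
  4: obs=z cand={4,5} pick 4 [5->4 ok]
  5: obs=x cand={1,2,3} pick 1 [4->1 ok]
  6: obs=x cand={1,2,3} pick 3 [1->3 ok]
  7: obs=x cand={1,2,3} pick 3 [3->3 ok]
  8: obs=z cand={4,5} pick 5 [3->5 ok]
  9: obs=z cand={4,5} pick 5 [5->5 ok]
  10: obs=x cand={1,2,3} pick 3 [5->3 ok]
  11: obs=z cand={4,5} pick 5 [3->5 ok]
  12: obs=x cand={1,2,3} pick 2 [5->2 ok]
  13: obs=x cand={1,2,3} pick 1 [2->1 ok]
  14: obs=x cand={1,2,3} pick 1 [1->1 ok]
  15: obs=x cand={1,2,3} pick 1 [1->1 ok]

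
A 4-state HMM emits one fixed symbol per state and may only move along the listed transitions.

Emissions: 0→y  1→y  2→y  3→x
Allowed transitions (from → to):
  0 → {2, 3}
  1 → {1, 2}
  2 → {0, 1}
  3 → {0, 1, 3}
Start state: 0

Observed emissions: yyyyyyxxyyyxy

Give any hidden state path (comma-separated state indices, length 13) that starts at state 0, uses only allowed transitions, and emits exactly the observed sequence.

0,2,1,1,2,0,3,3,1,2,0,3,1

  t0 'y' -> {0,1,2}, take 0 (start)
  t1 'y' -> {0,1,2}, take 2 (0->2 ok)
  t2 'y' -> {0,1,2}, take 1 (2->1 ok)
  t3 'y' -> {0,1,2}, take 1 (1->1 ok)
  t4 'y' -> {0,1,2}, take 2 (1->2 ok)
  t5 'y' -> {0,1,2}, take 0 (2->0 ok)
  t6 'x' -> {3}, take 3 (0->3 ok)
  t7 'x' -> {3}, take 3 (3->3 ok)
  t8 'y' -> {0,1,2}, take 1 (3->1 ok)
  t9 'y' -> {0,1,2}, take 2 (1->2 ok)
  t10 'y' -> {0,1,2}, take 0 (2->0 ok)
  t11 'x' -> {3}, take 3 (0->3 ok)
  t12 'y' -> {0,1,2}, take 1 (3->1 ok)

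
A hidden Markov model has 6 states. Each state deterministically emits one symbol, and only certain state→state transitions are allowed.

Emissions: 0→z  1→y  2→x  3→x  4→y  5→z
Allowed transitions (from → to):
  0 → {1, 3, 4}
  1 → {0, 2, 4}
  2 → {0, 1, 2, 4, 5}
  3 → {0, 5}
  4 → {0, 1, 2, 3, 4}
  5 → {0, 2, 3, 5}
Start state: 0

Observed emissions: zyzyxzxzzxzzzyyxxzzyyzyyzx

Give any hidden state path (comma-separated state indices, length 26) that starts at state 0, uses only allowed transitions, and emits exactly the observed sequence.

  pos 0: z in {0,5}, choose 0; start
  pos 1: y in {1,4}, choose 4; 0->4 ok
  pos 2: z in {0,5}, choose 0; 4->0 ok
  pos 3: y in {1,4}, choose 4; 0->4 ok
  pos 4: x in {2,3}, choose 3; 4->3 ok
  pos 5: z in {0,5}, choose 0; 3->0 ok
  pos 6: x in {2,3}, choose 3; 0->3 ok
  pos 7: z in {0,5}, choose 5; 3->5 ok
  pos 8: z in {0,5}, choose 5; 5->5 ok
  pos 9: x in {2,3}, choose 3; 5->3 ok
  pos 10: z in {0,5}, choose 5; 3->5 ok
  pos 11: z in {0,5}, choose 5; 5->5 ok
  pos 12: z in {0,5}, choose 0; 5->0 ok
  pos 13: y in {1,4}, choose 4; 0->4 ok
  pos 14: y in {1,4}, choose 4; 4->4 ok
  pos 15: x in {2,3}, choose 2; 4->2 ok
  pos 16: x in {2,3}, choose 2; 2->2 ok
  pos 17: z in {0,5}, choose 5; 2->5 ok
  pos 18: z in {0,5}, choose 0; 5->0 ok
  pos 19: y in {1,4}, choose 4; 0->4 ok
  pos 20: y in {1,4}, choose 4; 4->4 ok
  pos 21: z in {0,5}, choose 0; 4->0 ok
  pos 22: y in {1,4}, choose 4; 0->4 ok
  pos 23: y in {1,4}, choose 4; 4->4 ok
  pos 24: z in {0,5}, choose 0; 4->0 ok
  pos 25: x in {2,3}, choose 3; 0->3 ok

0,4,0,4,3,0,3,5,5,3,5,5,0,4,4,2,2,5,0,4,4,0,4,4,0,3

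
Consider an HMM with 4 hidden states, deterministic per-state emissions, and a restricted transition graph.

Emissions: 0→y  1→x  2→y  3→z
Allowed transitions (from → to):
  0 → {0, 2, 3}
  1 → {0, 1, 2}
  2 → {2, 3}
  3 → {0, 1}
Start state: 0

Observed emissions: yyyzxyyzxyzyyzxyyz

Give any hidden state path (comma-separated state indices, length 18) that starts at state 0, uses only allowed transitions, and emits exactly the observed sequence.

0,0,2,3,1,0,2,3,1,2,3,0,2,3,1,0,2,3

  t0 'y' -> {0,2}, take 0 (start)
  t1 'y' -> {0,2}, take 0 (0->0 ok)
  t2 'y' -> {0,2}, take 2 (0->2 ok)
  t3 'z' -> {3}, take 3 (2->3 ok)
  t4 'x' -> {1}, take 1 (3->1 ok)
  t5 'y' -> {0,2}, take 0 (1->0 ok)
  t6 'y' -> {0,2}, take 2 (0->2 ok)
  t7 'z' -> {3}, take 3 (2->3 ok)
  t8 'x' -> {1}, take 1 (3->1 ok)
  t9 'y' -> {0,2}, take 2 (1->2 ok)
  t10 'z' -> {3}, take 3 (2->3 ok)
  t11 'y' -> {0,2}, take 0 (3->0 ok)
  t12 'y' -> {0,2}, take 2 (0->2 ok)
  t13 'z' -> {3}, take 3 (2->3 ok)
  t14 'x' -> {1}, take 1 (3->1 ok)
  t15 'y' -> {0,2}, take 0 (1->0 ok)
  t16 'y' -> {0,2}, take 2 (0->2 ok)
  t17 'z' -> {3}, take 3 (2->3 ok)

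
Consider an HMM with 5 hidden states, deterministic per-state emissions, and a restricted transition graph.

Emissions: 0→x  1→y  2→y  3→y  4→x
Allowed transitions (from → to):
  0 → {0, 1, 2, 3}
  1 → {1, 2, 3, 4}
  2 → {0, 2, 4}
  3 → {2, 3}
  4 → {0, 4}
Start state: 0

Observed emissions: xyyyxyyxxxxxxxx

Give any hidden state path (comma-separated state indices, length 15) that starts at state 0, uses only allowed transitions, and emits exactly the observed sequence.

0,3,3,2,0,1,2,4,4,4,4,4,4,4,0

  t0 'x' -> {0,4}, take 0 (start)
  t1 'y' -> {1,2,3}, take 3 (0->3 ok)
  t2 'y' -> {1,2,3}, take 3 (3->3 ok)
  t3 'y' -> {1,2,3}, take 2 (3->2 ok)
  t4 'x' -> {0,4}, take 0 (2->0 ok)
  t5 'y' -> {1,2,3}, take 1 (0->1 ok)
  t6 'y' -> {1,2,3}, take 2 (1->2 ok)
  t7 'x' -> {0,4}, take 4 (2->4 ok)
  t8 'x' -> {0,4}, take 4 (4->4 ok)
  t9 'x' -> {0,4}, take 4 (4->4 ok)
  t10 'x' -> {0,4}, take 4 (4->4 ok)
  t11 'x' -> {0,4}, take 4 (4->4 ok)
  t12 'x' -> {0,4}, take 4 (4->4 ok)
  t13 'x' -> {0,4}, take 4 (4->4 ok)
  t14 'x' -> {0,4}, take 0 (4->0 ok)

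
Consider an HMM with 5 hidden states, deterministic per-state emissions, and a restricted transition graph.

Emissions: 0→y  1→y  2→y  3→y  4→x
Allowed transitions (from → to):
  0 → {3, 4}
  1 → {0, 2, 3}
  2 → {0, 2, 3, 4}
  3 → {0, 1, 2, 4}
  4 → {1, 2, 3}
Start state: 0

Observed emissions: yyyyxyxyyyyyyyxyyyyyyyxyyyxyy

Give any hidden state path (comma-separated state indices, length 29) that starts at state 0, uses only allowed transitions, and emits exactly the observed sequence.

0,3,2,0,4,3,4,1,0,3,1,2,2,2,4,3,0,3,2,2,3,0,4,2,2,0,4,2,0

  pos 0: y in {0,1,2,3}, choose 0; start
  pos 1: y in {0,1,2,3}, choose 3; 0->3 ok
  pos 2: y in {0,1,2,3}, choose 2; 3->2 ok
  pos 3: y in {0,1,2,3}, choose 0; 2->0 ok
  pos 4: x in {4}, choose 4; 0->4 ok
  pos 5: y in {0,1,2,3}, choose 3; 4->3 ok
  pos 6: x in {4}, choose 4; 3->4 ok
  pos 7: y in {0,1,2,3}, choose 1; 4->1 ok
  pos 8: y in {0,1,2,3}, choose 0; 1->0 ok
  pos 9: y in {0,1,2,3}, choose 3; 0->3 ok
  pos 10: y in {0,1,2,3}, choose 1; 3->1 ok
  pos 11: y in {0,1,2,3}, choose 2; 1->2 ok
  pos 12: y in {0,1,2,3}, choose 2; 2->2 ok
  pos 13: y in {0,1,2,3}, choose 2; 2->2 ok
  pos 14: x in {4}, choose 4; 2->4 ok
  pos 15: y in {0,1,2,3}, choose 3; 4->3 ok
  pos 16: y in {0,1,2,3}, choose 0; 3->0 ok
  pos 17: y in {0,1,2,3}, choose 3; 0->3 ok
  pos 18: y in {0,1,2,3}, choose 2; 3->2 ok
  pos 19: y in {0,1,2,3}, choose 2; 2->2 ok
  pos 20: y in {0,1,2,3}, choose 3; 2->3 ok
  pos 21: y in {0,1,2,3}, choose 0; 3->0 ok
  pos 22: x in {4}, choose 4; 0->4 ok
  pos 23: y in {0,1,2,3}, choose 2; 4->2 ok
  pos 24: y in {0,1,2,3}, choose 2; 2->2 ok
  pos 25: y in {0,1,2,3}, choose 0; 2->0 ok
  pos 26: x in {4}, choose 4; 0->4 ok
  pos 27: y in {0,1,2,3}, choose 2; 4->2 ok
  pos 28: y in {0,1,2,3}, choose 0; 2->0 ok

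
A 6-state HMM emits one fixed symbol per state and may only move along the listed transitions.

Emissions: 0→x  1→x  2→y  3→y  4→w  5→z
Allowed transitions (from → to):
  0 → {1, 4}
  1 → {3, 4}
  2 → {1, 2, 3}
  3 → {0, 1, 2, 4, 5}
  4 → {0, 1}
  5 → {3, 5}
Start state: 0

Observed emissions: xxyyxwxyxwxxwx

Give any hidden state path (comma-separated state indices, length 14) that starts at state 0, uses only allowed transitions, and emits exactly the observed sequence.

0,1,3,2,1,4,1,3,0,4,0,1,4,0

  t0 'x' -> {0,1}, take 0 (start)
  t1 'x' -> {0,1}, take 1 (0->1 ok)
  t2 'y' -> {2,3}, take 3 (1->3 ok)
  t3 'y' -> {2,3}, take 2 (3->2 ok)
  t4 'x' -> {0,1}, take 1 (2->1 ok)
  t5 'w' -> {4}, take 4 (1->4 ok)
  t6 'x' -> {0,1}, take 1 (4->1 ok)
  t7 'y' -> {2,3}, take 3 (1->3 ok)
  t8 'x' -> {0,1}, take 0 (3->0 ok)
  t9 'w' -> {4}, take 4 (0->4 ok)
  t10 'x' -> {0,1}, take 0 (4->0 ok)
  t11 'x' -> {0,1}, take 1 (0->1 ok)
  t12 'w' -> {4}, take 4 (1->4 ok)
  t13 'x' -> {0,1}, take 0 (4->0 ok)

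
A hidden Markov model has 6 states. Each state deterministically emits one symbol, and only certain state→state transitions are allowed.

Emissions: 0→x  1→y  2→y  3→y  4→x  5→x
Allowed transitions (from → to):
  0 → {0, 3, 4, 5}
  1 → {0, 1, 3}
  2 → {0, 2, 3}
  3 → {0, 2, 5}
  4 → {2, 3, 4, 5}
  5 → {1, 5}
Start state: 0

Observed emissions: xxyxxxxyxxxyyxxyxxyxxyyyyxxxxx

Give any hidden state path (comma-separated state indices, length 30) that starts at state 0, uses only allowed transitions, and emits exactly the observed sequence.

  pos 0: x in {0,4,5}, choose 0; start
  pos 1: x in {0,4,5}, choose 4; 0->4 ok
  pos 2: y in {1,2,3}, choose 2; 4->2 ok
  pos 3: x in {0,4,5}, choose 0; 2->0 ok
  pos 4: x in {0,4,5}, choose 5; 0->5 ok
  pos 5: x in {0,4,5}, choose 5; 5->5 ok
  pos 6: x in {0,4,5}, choose 5; 5->5 ok
  pos 7: y in {1,2,3}, choose 1; 5->1 ok
  pos 8: x in {0,4,5}, choose 0; 1->0 ok
  pos 9: x in {0,4,5}, choose 5; 0->5 ok
  pos 10: x in {0,4,5}, choose 5; 5->5 ok
  pos 11: y in {1,2,3}, choose 1; 5->1 ok
  pos 12: y in {1,2,3}, choose 3; 1->3 ok
  pos 13: x in {0,4,5}, choose 0; 3->0 ok
  pos 14: x in {0,4,5}, choose 0; 0->0 ok
  pos 15: y in {1,2,3}, choose 3; 0->3 ok
  pos 16: x in {0,4,5}, choose 0; 3->0 ok
  pos 17: x in {0,4,5}, choose 5; 0->5 ok
  pos 18: y in {1,2,3}, choose 1; 5->1 ok
  pos 19: x in {0,4,5}, choose 0; 1->0 ok
  pos 20: x in {0,4,5}, choose 4; 0->4 ok
  pos 21: y in {1,2,3}, choose 3; 4->3 ok
  pos 22: y in {1,2,3}, choose 2; 3->2 ok
  pos 23: y in {1,2,3}, choose 3; 2->3 ok
  pos 24: y in {1,2,3}, choose 2; 3->2 ok
  pos 25: x in {0,4,5}, choose 0; 2->0 ok
  pos 26: x in {0,4,5}, choose 0; 0->0 ok
  pos 27: x in {0,4,5}, choose 0; 0->0 ok
  pos 28: x in {0,4,5}, choose 5; 0->5 ok
  pos 29: x in {0,4,5}, choose 5; 5->5 ok

0,4,2,0,5,5,5,1,0,5,5,1,3,0,0,3,0,5,1,0,4,3,2,3,2,0,0,0,5,5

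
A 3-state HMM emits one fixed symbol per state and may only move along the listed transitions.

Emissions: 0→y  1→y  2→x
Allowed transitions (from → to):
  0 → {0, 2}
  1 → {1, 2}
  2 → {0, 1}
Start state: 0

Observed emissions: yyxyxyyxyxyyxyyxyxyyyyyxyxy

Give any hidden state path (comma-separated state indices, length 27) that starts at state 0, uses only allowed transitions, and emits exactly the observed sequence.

0,0,2,1,2,1,1,2,1,2,1,1,2,1,1,2,0,2,1,1,1,1,1,2,0,2,0

  pos 0: y in {0,1}, choose 0; start
  pos 1: y in {0,1}, choose 0; 0->0 ok
  pos 2: x in {2}, choose 2; 0->2 ok
  pos 3: y in {0,1}, choose 1; 2->1 ok
  pos 4: x in {2}, choose 2; 1->2 ok
  pos 5: y in {0,1}, choose 1; 2->1 ok
  pos 6: y in {0,1}, choose 1; 1->1 ok
  pos 7: x in {2}, choose 2; 1->2 ok
  pos 8: y in {0,1}, choose 1; 2->1 ok
  pos 9: x in {2}, choose 2; 1->2 ok
  pos 10: y in {0,1}, choose 1; 2->1 ok
  pos 11: y in {0,1}, choose 1; 1->1 ok
  pos 12: x in {2}, choose 2; 1->2 ok
  pos 13: y in {0,1}, choose 1; 2->1 ok
  pos 14: y in {0,1}, choose 1; 1->1 ok
  pos 15: x in {2}, choose 2; 1->2 ok
  pos 16: y in {0,1}, choose 0; 2->0 ok
  pos 17: x in {2}, choose 2; 0->2 ok
  pos 18: y in {0,1}, choose 1; 2->1 ok
  pos 19: y in {0,1}, choose 1; 1->1 ok
  pos 20: y in {0,1}, choose 1; 1->1 ok
  pos 21: y in {0,1}, choose 1; 1->1 ok
  pos 22: y in {0,1}, choose 1; 1->1 ok
  pos 23: x in {2}, choose 2; 1->2 ok
  pos 24: y in {0,1}, choose 0; 2->0 ok
  pos 25: x in {2}, choose 2; 0->2 ok
  pos 26: y in {0,1}, choose 0; 2->0 ok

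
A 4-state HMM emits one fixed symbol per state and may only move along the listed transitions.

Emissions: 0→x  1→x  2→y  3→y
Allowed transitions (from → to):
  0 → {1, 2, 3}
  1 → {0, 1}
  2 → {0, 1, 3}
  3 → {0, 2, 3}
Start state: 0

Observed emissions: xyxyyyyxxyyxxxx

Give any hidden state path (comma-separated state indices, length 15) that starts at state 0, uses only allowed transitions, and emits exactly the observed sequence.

0,2,0,2,3,3,2,1,0,3,2,1,1,1,0

  0: obs=x cand={0,1} pick 0 [start]
  1: obs=y cand={2,3} pick 2 [0->2 ok]
  2: obs=x cand={0,1} pick 0 [2->0 ok]
  3: obs=y cand={2,3} pick 2 [0->2 ok]
  4: obs=y cand={2,3} pick 3 [2->3 ok]
  5: obs=y cand={2,3} pick 3 [3->3 ok]
  6: obs=y cand={2,3} pick 2 [3->2 ok]
  7: obs=x cand={0,1} pick 1 [2->1 ok]
  8: obs=x cand={0,1} pick 0 [1->0 ok]
  9: obs=y cand={2,3} pick 3 [0->3 ok]
  10: obs=y cand={2,3} pick 2 [3->2 ok]
  11: obs=x cand={0,1} pick 1 [2->1 ok]
  12: obs=x cand={0,1} pick 1 [1->1 ok]
  13: obs=x cand={0,1} pick 1 [1->1 ok]
  14: obs=x cand={0,1} pick 0 [1->0 ok]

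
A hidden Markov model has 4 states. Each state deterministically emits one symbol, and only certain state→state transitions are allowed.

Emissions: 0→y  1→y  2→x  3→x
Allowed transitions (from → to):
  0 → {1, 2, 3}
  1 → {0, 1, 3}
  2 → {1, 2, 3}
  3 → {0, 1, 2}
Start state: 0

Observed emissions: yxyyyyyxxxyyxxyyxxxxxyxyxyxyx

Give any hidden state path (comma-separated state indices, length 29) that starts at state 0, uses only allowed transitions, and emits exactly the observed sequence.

  t0 'y' -> {0,1}, take 0 (start)
  t1 'x' -> {2,3}, take 3 (0->3 ok)
  t2 'y' -> {0,1}, take 1 (3->1 ok)
  t3 'y' -> {0,1}, take 1 (1->1 ok)
  t4 'y' -> {0,1}, take 1 (1->1 ok)
  t5 'y' -> {0,1}, take 0 (1->0 ok)
  t6 'y' -> {0,1}, take 1 (0->1 ok)
  t7 'x' -> {2,3}, take 3 (1->3 ok)
  t8 'x' -> {2,3}, take 2 (3->2 ok)
  t9 'x' -> {2,3}, take 3 (2->3 ok)
  t10 'y' -> {0,1}, take 0 (3->0 ok)
  t11 'y' -> {0,1}, take 1 (0->1 ok)
  t12 'x' -> {2,3}, take 3 (1->3 ok)
  t13 'x' -> {2,3}, take 2 (3->2 ok)
  t14 'y' -> {0,1}, take 1 (2->1 ok)
  t15 'y' -> {0,1}, take 0 (1->0 ok)
  t16 'x' -> {2,3}, take 2 (0->2 ok)
  t17 'x' -> {2,3}, take 3 (2->3 ok)
  t18 'x' -> {2,3}, take 2 (3->2 ok)
  t19 'x' -> {2,3}, take 2 (2->2 ok)
  t20 'x' -> {2,3}, take 2 (2->2 ok)
  t21 'y' -> {0,1}, take 1 (2->1 ok)
  t22 'x' -> {2,3}, take 3 (1->3 ok)
  t23 'y' -> {0,1}, take 0 (3->0 ok)
  t24 'x' -> {2,3}, take 3 (0->3 ok)
  t25 'y' -> {0,1}, take 0 (3->0 ok)
  t26 'x' -> {2,3}, take 3 (0->3 ok)
  t27 'y' -> {0,1}, take 0 (3->0 ok)
  t28 'x' -> {2,3}, take 3 (0->3 ok)

0,3,1,1,1,0,1,3,2,3,0,1,3,2,1,0,2,3,2,2,2,1,3,0,3,0,3,0,3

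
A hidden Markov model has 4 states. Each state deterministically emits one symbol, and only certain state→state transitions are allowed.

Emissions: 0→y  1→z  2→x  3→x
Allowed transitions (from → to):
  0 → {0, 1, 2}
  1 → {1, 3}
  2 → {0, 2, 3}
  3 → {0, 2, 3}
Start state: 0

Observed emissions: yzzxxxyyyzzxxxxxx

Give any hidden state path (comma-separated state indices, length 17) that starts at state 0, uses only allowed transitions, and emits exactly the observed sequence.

0,1,1,3,2,2,0,0,0,1,1,3,3,3,2,2,3

  [0] y  {0}  => 0  start
  [1] z  {1}  => 1  0->1 ok
  [2] z  {1}  => 1  1->1 ok
  [3] x  {2,3}  => 3  1->3 ok
  [4] x  {2,3}  => 2  3->2 ok
  [5] x  {2,3}  => 2  2->2 ok
  [6] y  {0}  => 0  2->0 ok
  [7] y  {0}  => 0  0->0 ok
  [8] y  {0}  => 0  0->0 ok
  [9] z  {1}  => 1  0->1 ok
  [10] z  {1}  => 1  1->1 ok
  [11] x  {2,3}  => 3  1->3 ok
  [12] x  {2,3}  => 3  3->3 ok
  [13] x  {2,3}  => 3  3->3 ok
  [14] x  {2,3}  => 2  3->2 ok
  [15] x  {2,3}  => 2  2->2 ok
  [16] x  {2,3}  => 3  2->3 ok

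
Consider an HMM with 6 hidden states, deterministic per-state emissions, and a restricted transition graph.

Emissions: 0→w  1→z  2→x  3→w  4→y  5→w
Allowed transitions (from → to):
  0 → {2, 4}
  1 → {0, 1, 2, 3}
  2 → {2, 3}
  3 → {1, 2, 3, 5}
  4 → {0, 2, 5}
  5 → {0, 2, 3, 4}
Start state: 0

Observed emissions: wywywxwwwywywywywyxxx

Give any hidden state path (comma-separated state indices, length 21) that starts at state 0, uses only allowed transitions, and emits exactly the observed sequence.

0,4,5,4,0,2,3,5,0,4,0,4,0,4,5,4,0,4,2,2,2

  [0] w  {0,3,5}  => 0  start
  [1] y  {4}  => 4  0->4 ok
  [2] w  {0,3,5}  => 5  4->5 ok
  [3] y  {4}  => 4  5->4 ok
  [4] w  {0,3,5}  => 0  4->0 ok
  [5] x  {2}  => 2  0->2 ok
  [6] w  {0,3,5}  => 3  2->3 ok
  [7] w  {0,3,5}  => 5  3->5 ok
  [8] w  {0,3,5}  => 0  5->0 ok
  [9] y  {4}  => 4  0->4 ok
  [10] w  {0,3,5}  => 0  4->0 ok
  [11] y  {4}  => 4  0->4 ok
  [12] w  {0,3,5}  => 0  4->0 ok
  [13] y  {4}  => 4  0->4 ok
  [14] w  {0,3,5}  => 5  4->5 ok
  [15] y  {4}  => 4  5->4 ok
  [16] w  {0,3,5}  => 0  4->0 ok
  [17] y  {4}  => 4  0->4 ok
  [18] x  {2}  => 2  4->2 ok
  [19] x  {2}  => 2  2->2 ok
  [20] x  {2}  => 2  2->2 ok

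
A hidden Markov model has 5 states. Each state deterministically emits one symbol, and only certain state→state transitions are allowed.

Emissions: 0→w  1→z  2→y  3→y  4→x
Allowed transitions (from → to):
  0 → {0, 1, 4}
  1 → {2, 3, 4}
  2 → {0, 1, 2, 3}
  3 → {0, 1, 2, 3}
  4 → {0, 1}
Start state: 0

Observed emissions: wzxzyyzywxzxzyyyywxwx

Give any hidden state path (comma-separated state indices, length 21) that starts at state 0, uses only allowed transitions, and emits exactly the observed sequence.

0,1,4,1,2,2,1,2,0,4,1,4,1,3,3,2,3,0,4,0,4

  [0] w  {0}  => 0  start
  [1] z  {1}  => 1  0->1 ok
  [2] x  {4}  => 4  1->4 ok
  [3] z  {1}  => 1  4->1 ok
  [4] y  {2,3}  => 2  1->2 ok
  [5] y  {2,3}  => 2  2->2 ok
  [6] z  {1}  => 1  2->1 ok
  [7] y  {2,3}  => 2  1->2 ok
  [8] w  {0}  => 0  2->0 ok
  [9] x  {4}  => 4  0->4 ok
  [10] z  {1}  => 1  4->1 ok
  [11] x  {4}  => 4  1->4 ok
  [12] z  {1}  => 1  4->1 ok
  [13] y  {2,3}  => 3  1->3 ok
  [14] y  {2,3}  => 3  3->3 ok
  [15] y  {2,3}  => 2  3->2 ok
  [16] y  {2,3}  => 3  2->3 ok
  [17] w  {0}  => 0  3->0 ok
  [18] x  {4}  => 4  0->4 ok
  [19] w  {0}  => 0  4->0 ok
  [20] x  {4}  => 4  0->4 ok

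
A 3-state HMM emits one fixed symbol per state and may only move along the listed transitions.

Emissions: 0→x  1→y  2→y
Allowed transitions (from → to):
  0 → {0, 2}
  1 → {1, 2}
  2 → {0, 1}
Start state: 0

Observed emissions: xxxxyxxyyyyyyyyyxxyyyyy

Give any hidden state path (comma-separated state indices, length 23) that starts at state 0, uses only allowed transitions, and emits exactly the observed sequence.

0,0,0,0,2,0,0,2,1,1,2,1,2,1,1,2,0,0,2,1,2,1,1

  [0] x  {0}  => 0  start
  [1] x  {0}  => 0  0->0 ok
  [2] x  {0}  => 0  0->0 ok
  [3] x  {0}  => 0  0->0 ok
  [4] y  {1,2}  => 2  0->2 ok
  [5] x  {0}  => 0  2->0 ok
  [6] x  {0}  => 0  0->0 ok
  [7] y  {1,2}  => 2  0->2 ok
  [8] y  {1,2}  => 1  2->1 ok
  [9] y  {1,2}  => 1  1->1 ok
  [10] y  {1,2}  => 2  1->2 ok
  [11] y  {1,2}  => 1  2->1 ok
  [12] y  {1,2}  => 2  1->2 ok
  [13] y  {1,2}  => 1  2->1 ok
  [14] y  {1,2}  => 1  1->1 ok
  [15] y  {1,2}  => 2  1->2 ok
  [16] x  {0}  => 0  2->0 ok
  [17] x  {0}  => 0  0->0 ok
  [18] y  {1,2}  => 2  0->2 ok
  [19] y  {1,2}  => 1  2->1 ok
  [20] y  {1,2}  => 2  1->2 ok
  [21] y  {1,2}  => 1  2->1 ok
  [22] y  {1,2}  => 1  1->1 ok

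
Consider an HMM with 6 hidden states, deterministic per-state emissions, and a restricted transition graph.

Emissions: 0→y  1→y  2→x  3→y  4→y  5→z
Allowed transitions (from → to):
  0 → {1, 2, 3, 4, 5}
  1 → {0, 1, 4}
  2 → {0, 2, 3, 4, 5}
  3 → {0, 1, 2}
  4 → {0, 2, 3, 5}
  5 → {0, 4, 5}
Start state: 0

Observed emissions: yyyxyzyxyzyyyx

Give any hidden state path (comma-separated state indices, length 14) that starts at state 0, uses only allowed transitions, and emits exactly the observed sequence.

  [0] y  {0,1,3,4}  => 0  start
  [1] y  {0,1,3,4}  => 1  0->1 ok
  [2] y  {0,1,3,4}  => 4  1->4 ok
  [3] x  {2}  => 2  4->2 ok
  [4] y  {0,1,3,4}  => 4  2->4 ok
  [5] z  {5}  => 5  4->5 ok
  [6] y  {0,1,3,4}  => 4  5->4 ok
  [7] x  {2}  => 2  4->2 ok
  [8] y  {0,1,3,4}  => 0  2->0 ok
  [9] z  {5}  => 5  0->5 ok
  [10] y  {0,1,3,4}  => 0  5->0 ok
  [11] y  {0,1,3,4}  => 4  0->4 ok
  [12] y  {0,1,3,4}  => 3  4->3 ok
  [13] x  {2}  => 2  3->2 ok

0,1,4,2,4,5,4,2,0,5,0,4,3,2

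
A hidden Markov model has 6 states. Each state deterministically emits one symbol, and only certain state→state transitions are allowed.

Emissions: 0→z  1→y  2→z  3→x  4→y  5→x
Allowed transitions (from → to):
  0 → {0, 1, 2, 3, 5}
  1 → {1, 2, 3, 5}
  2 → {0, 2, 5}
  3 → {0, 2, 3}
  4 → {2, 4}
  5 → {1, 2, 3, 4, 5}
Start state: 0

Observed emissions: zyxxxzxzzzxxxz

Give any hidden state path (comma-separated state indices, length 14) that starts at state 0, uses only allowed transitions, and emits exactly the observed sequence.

  t0 'z' -> {0,2}, take 0 (start)
  t1 'y' -> {1,4}, take 1 (0->1 ok)
  t2 'x' -> {3,5}, take 3 (1->3 ok)
  t3 'x' -> {3,5}, take 3 (3->3 ok)
  t4 'x' -> {3,5}, take 3 (3->3 ok)
  t5 'z' -> {0,2}, take 0 (3->0 ok)
  t6 'x' -> {3,5}, take 3 (0->3 ok)
  t7 'z' -> {0,2}, take 2 (3->2 ok)
  t8 'z' -> {0,2}, take 2 (2->2 ok)
  t9 'z' -> {0,2}, take 0 (2->0 ok)
  t10 'x' -> {3,5}, take 5 (0->5 ok)
  t11 'x' -> {3,5}, take 3 (5->3 ok)
  t12 'x' -> {3,5}, take 3 (3->3 ok)
  t13 'z' -> {0,2}, take 0 (3->0 ok)

0,1,3,3,3,0,3,2,2,0,5,3,3,0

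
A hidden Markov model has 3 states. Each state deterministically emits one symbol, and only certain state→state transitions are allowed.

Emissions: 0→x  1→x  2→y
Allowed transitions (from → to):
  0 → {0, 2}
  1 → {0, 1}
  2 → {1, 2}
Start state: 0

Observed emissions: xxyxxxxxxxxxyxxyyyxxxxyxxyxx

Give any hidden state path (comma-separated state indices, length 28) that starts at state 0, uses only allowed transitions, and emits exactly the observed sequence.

  t0 'x' -> {0,1}, take 0 (start)
  t1 'x' -> {0,1}, take 0 (0->0 ok)
  t2 'y' -> {2}, take 2 (0->2 ok)
  t3 'x' -> {0,1}, take 1 (2->1 ok)
  t4 'x' -> {0,1}, take 1 (1->1 ok)
  t5 'x' -> {0,1}, take 1 (1->1 ok)
  t6 'x' -> {0,1}, take 1 (1->1 ok)
  t7 'x' -> {0,1}, take 1 (1->1 ok)
  t8 'x' -> {0,1}, take 1 (1->1 ok)
  t9 'x' -> {0,1}, take 1 (1->1 ok)
  t10 'x' -> {0,1}, take 1 (1->1 ok)
  t11 'x' -> {0,1}, take 0 (1->0 ok)
  t12 'y' -> {2}, take 2 (0->2 ok)
  t13 'x' -> {0,1}, take 1 (2->1 ok)
  t14 'x' -> {0,1}, take 0 (1->0 ok)
  t15 'y' -> {2}, take 2 (0->2 ok)
  t16 'y' -> {2}, take 2 (2->2 ok)
  t17 'y' -> {2}, take 2 (2->2 ok)
  t18 'x' -> {0,1}, take 1 (2->1 ok)
  t19 'x' -> {0,1}, take 0 (1->0 ok)
  t20 'x' -> {0,1}, take 0 (0->0 ok)
  t21 'x' -> {0,1}, take 0 (0->0 ok)
  t22 'y' -> {2}, take 2 (0->2 ok)
  t23 'x' -> {0,1}, take 1 (2->1 ok)
  t24 'x' -> {0,1}, take 0 (1->0 ok)
  t25 'y' -> {2}, take 2 (0->2 ok)
  t26 'x' -> {0,1}, take 1 (2->1 ok)
  t27 'x' -> {0,1}, take 1 (1->1 ok)

0,0,2,1,1,1,1,1,1,1,1,0,2,1,0,2,2,2,1,0,0,0,2,1,0,2,1,1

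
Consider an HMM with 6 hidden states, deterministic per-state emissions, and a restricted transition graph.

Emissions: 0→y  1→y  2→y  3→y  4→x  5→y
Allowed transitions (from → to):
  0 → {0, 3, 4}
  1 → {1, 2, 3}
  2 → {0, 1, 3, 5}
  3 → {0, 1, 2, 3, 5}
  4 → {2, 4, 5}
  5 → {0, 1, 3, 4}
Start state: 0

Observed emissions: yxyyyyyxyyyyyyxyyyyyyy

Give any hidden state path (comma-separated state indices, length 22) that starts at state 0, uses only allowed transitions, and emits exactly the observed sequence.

0,4,5,1,2,3,0,4,2,3,2,3,3,0,4,5,1,1,3,3,5,0

  [0] y  {0,1,2,3,5}  => 0  start
  [1] x  {4}  => 4  0->4 ok
  [2] y  {0,1,2,3,5}  => 5  4->5 ok
  [3] y  {0,1,2,3,5}  => 1  5->1 ok
  [4] y  {0,1,2,3,5}  => 2  1->2 ok
  [5] y  {0,1,2,3,5}  => 3  2->3 ok
  [6] y  {0,1,2,3,5}  => 0  3->0 ok
  [7] x  {4}  => 4  0->4 ok
  [8] y  {0,1,2,3,5}  => 2  4->2 ok
  [9] y  {0,1,2,3,5}  => 3  2->3 ok
  [10] y  {0,1,2,3,5}  => 2  3->2 ok
  [11] y  {0,1,2,3,5}  => 3  2->3 ok
  [12] y  {0,1,2,3,5}  => 3  3->3 ok
  [13] y  {0,1,2,3,5}  => 0  3->0 ok
  [14] x  {4}  => 4  0->4 ok
  [15] y  {0,1,2,3,5}  => 5  4->5 ok
  [16] y  {0,1,2,3,5}  => 1  5->1 ok
  [17] y  {0,1,2,3,5}  => 1  1->1 ok
  [18] y  {0,1,2,3,5}  => 3  1->3 ok
  [19] y  {0,1,2,3,5}  => 3  3->3 ok
  [20] y  {0,1,2,3,5}  => 5  3->5 ok
  [21] y  {0,1,2,3,5}  => 0  5->0 ok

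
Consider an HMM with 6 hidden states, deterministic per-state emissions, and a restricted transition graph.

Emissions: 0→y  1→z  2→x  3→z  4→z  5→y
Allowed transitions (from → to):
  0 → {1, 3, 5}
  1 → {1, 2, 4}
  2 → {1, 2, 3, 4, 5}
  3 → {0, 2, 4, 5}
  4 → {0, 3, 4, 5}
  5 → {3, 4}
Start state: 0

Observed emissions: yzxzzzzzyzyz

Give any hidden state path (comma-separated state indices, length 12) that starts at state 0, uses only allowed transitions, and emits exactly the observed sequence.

0,3,2,1,1,4,3,4,0,3,5,3

  pos 0: y in {0,5}, choose 0; start
  pos 1: z in {1,3,4}, choose 3; 0->3 ok
  pos 2: x in {2}, choose 2; 3->2 ok
  pos 3: z in {1,3,4}, choose 1; 2->1 ok
  pos 4: z in {1,3,4}, choose 1; 1->1 ok
  pos 5: z in {1,3,4}, choose 4; 1->4 ok
  pos 6: z in {1,3,4}, choose 3; 4->3 ok
  pos 7: z in {1,3,4}, choose 4; 3->4 ok
  pos 8: y in {0,5}, choose 0; 4->0 ok
  pos 9: z in {1,3,4}, choose 3; 0->3 ok
  pos 10: y in {0,5}, choose 5; 3->5 ok
  pos 11: z in {1,3,4}, choose 3; 5->3 ok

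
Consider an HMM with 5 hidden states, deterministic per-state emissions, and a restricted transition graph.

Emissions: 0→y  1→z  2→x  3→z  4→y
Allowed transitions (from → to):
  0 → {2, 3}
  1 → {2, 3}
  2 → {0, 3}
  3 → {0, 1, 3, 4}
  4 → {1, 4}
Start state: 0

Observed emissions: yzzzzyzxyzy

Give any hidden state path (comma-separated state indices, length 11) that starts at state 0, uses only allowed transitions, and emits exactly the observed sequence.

  [0] y  {0,4}  => 0  start
  [1] z  {1,3}  => 3  0->3 ok
  [2] z  {1,3}  => 3  3->3 ok
  [3] z  {1,3}  => 3  3->3 ok
  [4] z  {1,3}  => 3  3->3 ok
  [5] y  {0,4}  => 4  3->4 ok
  [6] z  {1,3}  => 1  4->1 ok
  [7] x  {2}  => 2  1->2 ok
  [8] y  {0,4}  => 0  2->0 ok
  [9] z  {1,3}  => 3  0->3 ok
  [10] y  {0,4}  => 4  3->4 ok

0,3,3,3,3,4,1,2,0,3,4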